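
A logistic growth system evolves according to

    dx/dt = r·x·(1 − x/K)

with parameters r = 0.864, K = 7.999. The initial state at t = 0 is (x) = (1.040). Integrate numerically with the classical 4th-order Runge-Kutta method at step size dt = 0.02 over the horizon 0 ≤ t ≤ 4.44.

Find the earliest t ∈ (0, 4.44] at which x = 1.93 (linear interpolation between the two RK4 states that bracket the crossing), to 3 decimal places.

t = 0.874

t=0.000: state=(1.040)
step 1 (dt=0.02): k1=(0.782), k2=(0.787), k3=(0.787), k4=(0.792); state += dt/6·(k1+2k2+2k3+k4)
t=0.020: state=(1.056)
t=0.040: state=(1.072)
t=0.060: state=(1.088)
continuing one RK4 step at a time; state shown every 10 steps (Δt=0.2):
t=0.200: state=(1.207)
t=0.400: state=(1.395)
t=0.600: state=(1.605)
t=0.800: state=(1.838)
t=0.860: state=(1.912)
next step: t=0.880: state=(1.938) — x has crossed 1.93
linear interpolation between t=0.860 (1.91234) and t=0.880 (1.93759) → t≈0.874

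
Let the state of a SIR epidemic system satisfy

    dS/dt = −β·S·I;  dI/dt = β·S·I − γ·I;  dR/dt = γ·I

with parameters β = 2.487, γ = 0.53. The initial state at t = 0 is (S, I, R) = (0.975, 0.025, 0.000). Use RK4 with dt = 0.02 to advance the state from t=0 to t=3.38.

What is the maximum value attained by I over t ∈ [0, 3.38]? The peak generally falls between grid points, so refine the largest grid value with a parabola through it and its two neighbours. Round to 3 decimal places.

t=0.000: state=(0.975, 0.025, 0.000)
step 1 (dt=0.02): k1=(-0.061, 0.047, 0.013), k2=(-0.062, 0.048, 0.014), k3=(-0.062, 0.048, 0.014), k4=(-0.063, 0.049, 0.014); state += dt/6·(k1+2k2+2k3+k4)
t=0.020: state=(0.974, 0.026, 0.000)
t=0.040: state=(0.972, 0.027, 0.001)
t=0.060: state=(0.971, 0.028, 0.001)
continuing one RK4 step at a time; state shown every 10 steps (Δt=0.2):
t=0.200: state=(0.960, 0.036, 0.003)
t=0.400: state=(0.940, 0.053, 0.008)
t=0.600: state=(0.911, 0.075, 0.015)
t=0.800: state=(0.871, 0.105, 0.024)
t=1.000: state=(0.819, 0.144, 0.037)
t=1.200: state=(0.754, 0.191, 0.055)
t=1.400: state=(0.676, 0.246, 0.078)
t=1.600: state=(0.590, 0.303, 0.107)
t=1.800: state=(0.501, 0.357, 0.142)
t=2.000: state=(0.414, 0.403, 0.182)
t=2.200: state=(0.336, 0.437, 0.227)
t=2.400: state=(0.269, 0.457, 0.275)
t=2.600: state=(0.214, 0.463, 0.323)
t=2.800: state=(0.170, 0.458, 0.372)
t=3.000: state=(0.136, 0.444, 0.420)
t=3.200: state=(0.109, 0.424, 0.466)
t=3.380: state=(0.091, 0.403, 0.506)
largest grid value and its neighbours: I(2.580)=0.46276, I(2.600)=0.46283, I(2.620)=0.46279
parabola through these three points peaks at t≈2.603 with I≈0.46283

max I = 0.463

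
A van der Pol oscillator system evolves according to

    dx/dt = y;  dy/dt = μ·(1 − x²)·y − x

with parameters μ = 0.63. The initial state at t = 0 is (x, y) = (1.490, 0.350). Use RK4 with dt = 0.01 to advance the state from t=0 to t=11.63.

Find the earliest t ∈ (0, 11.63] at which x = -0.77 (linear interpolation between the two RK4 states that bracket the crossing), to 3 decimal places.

t = 2.224

t=0.000: state=(1.490, 0.350)
step 1 (dt=0.01): k1=(0.350, -1.759), k2=(0.341, -1.755), k3=(0.341, -1.755), k4=(0.332, -1.751); state += dt/6·(k1+2k2+2k3+k4)
t=0.010: state=(1.493, 0.332)
t=0.020: state=(1.497, 0.315)
t=0.030: state=(1.500, 0.298)
continuing one RK4 step at a time; state shown every 50 steps (Δt=0.5):
t=0.500: state=(1.468, -0.388)
t=1.000: state=(1.140, -0.905)
t=1.500: state=(0.561, -1.431)
t=2.000: state=(-0.305, -2.010)
t=2.220: state=(-0.761, -2.094)
next step: t=2.230: state=(-0.782, -2.092) — x has crossed -0.77
linear interpolation between t=2.220 (-0.76110) and t=2.230 (-0.78203) → t≈2.224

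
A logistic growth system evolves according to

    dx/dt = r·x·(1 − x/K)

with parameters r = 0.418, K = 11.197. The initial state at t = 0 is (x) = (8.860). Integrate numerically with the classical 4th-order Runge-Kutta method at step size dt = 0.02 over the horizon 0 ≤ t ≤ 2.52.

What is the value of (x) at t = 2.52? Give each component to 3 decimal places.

(x) = (10.254)

t=0.000: state=(8.860)
step 1 (dt=0.02): k1=(0.773), k2=(0.771), k3=(0.771), k4=(0.769); state += dt/6·(k1+2k2+2k3+k4)
t=0.020: state=(8.875)
t=0.040: state=(8.891)
t=0.060: state=(8.906)
continuing one RK4 step at a time; state shown every 5 steps (Δt=0.1):
t=0.100: state=(8.936)
t=0.200: state=(9.011)
t=0.300: state=(9.083)
t=0.400: state=(9.154)
t=0.500: state=(9.223)
t=0.600: state=(9.290)
t=0.700: state=(9.355)
t=0.800: state=(9.419)
t=0.900: state=(9.480)
t=1.000: state=(9.540)
t=1.100: state=(9.598)
t=1.200: state=(9.655)
t=1.300: state=(9.710)
t=1.400: state=(9.763)
t=1.500: state=(9.814)
t=1.600: state=(9.864)
t=1.700: state=(9.912)
t=1.800: state=(9.959)
t=1.900: state=(10.004)
t=2.000: state=(10.048)
t=2.100: state=(10.091)
t=2.200: state=(10.132)
t=2.300: state=(10.171)
t=2.400: state=(10.209)
t=2.500: state=(10.246)
t=2.520: state=(10.254)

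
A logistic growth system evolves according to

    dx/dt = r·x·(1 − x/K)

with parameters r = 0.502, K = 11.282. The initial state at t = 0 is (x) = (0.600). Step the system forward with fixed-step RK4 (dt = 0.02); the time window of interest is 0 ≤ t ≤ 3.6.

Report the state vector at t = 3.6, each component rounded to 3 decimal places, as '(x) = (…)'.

t=0.000: state=(0.600)
step 1 (dt=0.02): k1=(0.285), k2=(0.286), k3=(0.286), k4=(0.288); state += dt/6·(k1+2k2+2k3+k4)
t=0.020: state=(0.606)
t=0.040: state=(0.612)
t=0.060: state=(0.617)
continuing one RK4 step at a time; state shown every 10 steps (Δt=0.2):
t=0.200: state=(0.660)
t=0.400: state=(0.725)
t=0.600: state=(0.796)
t=0.800: state=(0.874)
t=1.000: state=(0.958)
t=1.200: state=(1.050)
t=1.400: state=(1.149)
t=1.600: state=(1.257)
t=1.800: state=(1.374)
t=2.000: state=(1.500)
t=2.200: state=(1.635)
t=2.400: state=(1.780)
t=2.600: state=(1.936)
t=2.800: state=(2.103)
t=3.000: state=(2.280)
t=3.200: state=(2.468)
t=3.400: state=(2.667)
t=3.600: state=(2.877)

(x) = (2.877)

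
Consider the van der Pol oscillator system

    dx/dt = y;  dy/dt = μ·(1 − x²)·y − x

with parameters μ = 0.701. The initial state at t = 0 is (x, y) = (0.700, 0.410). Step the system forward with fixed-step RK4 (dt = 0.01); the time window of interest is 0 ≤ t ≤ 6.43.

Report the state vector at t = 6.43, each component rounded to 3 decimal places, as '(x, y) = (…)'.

(x, y) = (1.922, -0.015)

t=0.000: state=(0.700, 0.410)
step 1 (dt=0.01): k1=(0.410, -0.553), k2=(0.407, -0.557), k3=(0.407, -0.557), k4=(0.404, -0.561); state += dt/6·(k1+2k2+2k3+k4)
t=0.010: state=(0.704, 0.404)
t=0.020: state=(0.708, 0.399)
t=0.030: state=(0.712, 0.393)
continuing one RK4 step at a time; state shown every 25 steps (Δt=0.25):
t=0.250: state=(0.783, 0.250)
t=0.500: state=(0.822, 0.058)
t=0.750: state=(0.811, -0.150)
t=1.000: state=(0.747, -0.363)
t=1.250: state=(0.629, -0.580)
t=1.500: state=(0.457, -0.802)
t=1.750: state=(0.228, -1.029)
t=2.000: state=(-0.058, -1.249)
t=2.250: state=(-0.392, -1.414)
t=2.500: state=(-0.753, -1.438)
t=2.750: state=(-1.093, -1.240)
t=3.000: state=(-1.356, -0.839)
t=3.250: state=(-1.506, -0.367)
t=3.500: state=(-1.544, 0.051)
t=3.750: state=(-1.488, 0.381)
t=4.000: state=(-1.359, 0.645)
t=4.250: state=(-1.168, 0.882)
t=4.500: state=(-0.917, 1.128)
t=4.750: state=(-0.601, 1.411)
t=5.000: state=(-0.208, 1.741)
t=5.250: state=(0.269, 2.063)
t=5.500: state=(0.808, 2.188)
t=5.750: state=(1.325, 1.862)
t=6.000: state=(1.704, 1.133)
t=6.250: state=(1.890, 0.388)
t=6.430: state=(1.922, -0.015)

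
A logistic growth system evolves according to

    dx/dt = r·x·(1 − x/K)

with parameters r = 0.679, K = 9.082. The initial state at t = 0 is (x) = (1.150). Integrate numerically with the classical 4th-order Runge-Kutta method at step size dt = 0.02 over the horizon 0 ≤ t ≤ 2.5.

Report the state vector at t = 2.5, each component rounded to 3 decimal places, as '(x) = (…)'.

(x) = (4.013)

t=0.000: state=(1.150)
step 1 (dt=0.02): k1=(0.682), k2=(0.685), k3=(0.685), k4=(0.689); state += dt/6·(k1+2k2+2k3+k4)
t=0.020: state=(1.164)
t=0.040: state=(1.178)
t=0.060: state=(1.192)
continuing one RK4 step at a time; state shown every 5 steps (Δt=0.1):
t=0.100: state=(1.220)
t=0.200: state=(1.293)
t=0.300: state=(1.371)
t=0.400: state=(1.452)
t=0.500: state=(1.536)
t=0.600: state=(1.625)
t=0.700: state=(1.717)
t=0.800: state=(1.814)
t=0.900: state=(1.915)
t=1.000: state=(2.019)
t=1.100: state=(2.128)
t=1.200: state=(2.240)
t=1.300: state=(2.357)
t=1.400: state=(2.477)
t=1.500: state=(2.602)
t=1.600: state=(2.729)
t=1.700: state=(2.861)
t=1.800: state=(2.996)
t=1.900: state=(3.133)
t=2.000: state=(3.274)
t=2.100: state=(3.418)
t=2.200: state=(3.564)
t=2.300: state=(3.712)
t=2.400: state=(3.861)
t=2.500: state=(4.013)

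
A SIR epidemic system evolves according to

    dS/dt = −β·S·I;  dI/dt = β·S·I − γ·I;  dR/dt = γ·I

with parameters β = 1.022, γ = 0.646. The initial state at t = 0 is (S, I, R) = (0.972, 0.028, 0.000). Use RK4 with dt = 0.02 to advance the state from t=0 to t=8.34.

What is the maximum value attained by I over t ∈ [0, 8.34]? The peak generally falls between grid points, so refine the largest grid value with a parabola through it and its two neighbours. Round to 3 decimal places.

max I = 0.096

t=0.000: state=(0.972, 0.028, 0.000)
step 1 (dt=0.02): k1=(-0.028, 0.010, 0.018), k2=(-0.028, 0.010, 0.018), k3=(-0.028, 0.010, 0.018), k4=(-0.028, 0.010, 0.018); state += dt/6·(k1+2k2+2k3+k4)
t=0.020: state=(0.971, 0.028, 0.000)
t=0.040: state=(0.971, 0.028, 0.001)
t=0.060: state=(0.970, 0.029, 0.001)
continuing one RK4 step at a time; state shown every 25 steps (Δt=0.5):
t=0.500: state=(0.957, 0.033, 0.010)
t=1.000: state=(0.939, 0.039, 0.022)
t=1.500: state=(0.919, 0.045, 0.035)
t=2.000: state=(0.897, 0.052, 0.051)
t=2.500: state=(0.872, 0.059, 0.069)
t=3.000: state=(0.844, 0.067, 0.089)
t=3.500: state=(0.814, 0.074, 0.112)
t=4.000: state=(0.783, 0.080, 0.137)
t=4.500: state=(0.750, 0.086, 0.164)
t=5.000: state=(0.717, 0.091, 0.193)
t=5.500: state=(0.684, 0.094, 0.222)
t=6.000: state=(0.651, 0.096, 0.253)
t=6.500: state=(0.620, 0.096, 0.284)
t=7.000: state=(0.591, 0.094, 0.315)
t=7.500: state=(0.563, 0.092, 0.345)
t=8.000: state=(0.538, 0.088, 0.374)
t=8.340: state=(0.522, 0.085, 0.393)
largest grid value and its neighbours: I(6.280)=0.09590, I(6.300)=0.09590, I(6.320)=0.09590
parabola through these three points peaks at t≈6.307 with I≈0.09590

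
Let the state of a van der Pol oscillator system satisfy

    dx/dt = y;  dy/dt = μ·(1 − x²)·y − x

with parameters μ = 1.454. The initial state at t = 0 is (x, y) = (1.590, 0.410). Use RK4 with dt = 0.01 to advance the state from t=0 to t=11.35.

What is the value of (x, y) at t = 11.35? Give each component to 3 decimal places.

t=0.000: state=(1.590, 0.410)
step 1 (dt=0.01): k1=(0.410, -2.501), k2=(0.397, -2.479), k3=(0.398, -2.479), k4=(0.385, -2.457); state += dt/6·(k1+2k2+2k3+k4)
t=0.010: state=(1.594, 0.385)
t=0.020: state=(1.598, 0.361)
t=0.030: state=(1.601, 0.337)
continuing one RK4 step at a time; state shown every 50 steps (Δt=0.5):
t=0.500: state=(1.569, -0.350)
t=1.000: state=(1.310, -0.670)
t=1.500: state=(0.882, -1.092)
t=2.000: state=(0.114, -2.147)
t=2.500: state=(-1.292, -2.872)
t=3.000: state=(-2.000, -0.187)
t=3.500: state=(-1.901, 0.396)
t=4.000: state=(-1.665, 0.540)
t=4.500: state=(-1.354, 0.718)
t=5.000: state=(-0.914, 1.100)
t=5.500: state=(-0.149, 2.130)
t=6.000: state=(1.263, 2.948)
t=6.500: state=(2.006, 0.215)
t=7.000: state=(1.912, -0.391)
t=7.500: state=(1.679, -0.534)
t=8.000: state=(1.373, -0.706)
t=8.500: state=(0.942, -1.070)
t=9.000: state=(0.203, -2.050)
t=9.500: state=(-1.186, -3.036)
t=10.000: state=(-1.999, -0.295)
t=10.500: state=(-1.922, 0.380)
t=11.000: state=(-1.692, 0.527)
t=11.350: state=(-1.490, 0.634)

(x, y) = (-1.490, 0.634)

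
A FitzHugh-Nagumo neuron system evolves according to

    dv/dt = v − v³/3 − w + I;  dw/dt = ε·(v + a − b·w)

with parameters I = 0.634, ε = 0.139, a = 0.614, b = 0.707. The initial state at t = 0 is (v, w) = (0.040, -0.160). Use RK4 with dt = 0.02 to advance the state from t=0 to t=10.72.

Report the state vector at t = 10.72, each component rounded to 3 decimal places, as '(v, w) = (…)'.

t=0.000: state=(0.040, -0.160)
step 1 (dt=0.02): k1=(0.834, 0.107), k2=(0.841, 0.108), k3=(0.841, 0.108), k4=(0.849, 0.109); state += dt/6·(k1+2k2+2k3+k4)
t=0.020: state=(0.057, -0.158)
t=0.040: state=(0.074, -0.156)
t=0.060: state=(0.091, -0.153)
continuing one RK4 step at a time; state shown every 25 steps (Δt=0.5):
t=0.500: state=(0.555, -0.091)
t=1.000: state=(1.203, 0.014)
t=1.500: state=(1.673, 0.155)
t=2.000: state=(1.831, 0.309)
t=2.500: state=(1.836, 0.461)
t=3.000: state=(1.795, 0.604)
t=3.500: state=(1.739, 0.736)
t=4.000: state=(1.679, 0.858)
t=4.500: state=(1.616, 0.971)
t=5.000: state=(1.551, 1.073)
t=5.500: state=(1.484, 1.166)
t=6.000: state=(1.414, 1.250)
t=6.500: state=(1.339, 1.325)
t=7.000: state=(1.260, 1.392)
t=7.500: state=(1.174, 1.449)
t=8.000: state=(1.079, 1.498)
t=8.500: state=(0.969, 1.537)
t=9.000: state=(0.838, 1.566)
t=9.500: state=(0.673, 1.584)
t=10.000: state=(0.448, 1.588)
t=10.500: state=(0.114, 1.574)
t=10.720: state=(-0.087, 1.559)

(v, w) = (-0.087, 1.559)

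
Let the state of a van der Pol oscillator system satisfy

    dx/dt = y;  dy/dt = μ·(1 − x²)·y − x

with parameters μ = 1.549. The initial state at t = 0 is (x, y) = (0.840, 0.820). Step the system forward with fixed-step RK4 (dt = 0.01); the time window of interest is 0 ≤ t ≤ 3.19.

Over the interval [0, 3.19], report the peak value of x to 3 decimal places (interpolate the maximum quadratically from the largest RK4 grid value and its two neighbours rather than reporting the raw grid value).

t=0.000: state=(0.840, 0.820)
step 1 (dt=0.01): k1=(0.820, -0.466), k2=(0.818, -0.480), k3=(0.818, -0.480), k4=(0.815, -0.494); state += dt/6·(k1+2k2+2k3+k4)
t=0.010: state=(0.848, 0.815)
t=0.020: state=(0.856, 0.810)
t=0.030: state=(0.864, 0.805)
continuing one RK4 step at a time; state shown every 20 steps (Δt=0.2):
t=0.200: state=(0.991, 0.674)
t=0.400: state=(1.104, 0.446)
t=0.600: state=(1.168, 0.190)
t=0.800: state=(1.181, -0.054)
t=1.000: state=(1.148, -0.269)
t=1.200: state=(1.074, -0.465)
t=1.400: state=(0.962, -0.663)
t=1.600: state=(0.807, -0.892)
t=1.800: state=(0.600, -1.195)
t=2.000: state=(0.321, -1.627)
t=2.200: state=(-0.062, -2.231)
t=2.400: state=(-0.575, -2.865)
t=2.600: state=(-1.168, -2.885)
t=2.800: state=(-1.653, -1.840)
t=3.000: state=(-1.897, -0.667)
t=3.190: state=(-1.957, -0.046)
largest grid value and its neighbours: x(0.740)=1.18199, x(0.750)=1.18209, x(0.760)=1.18208
parabola through these three points peaks at t≈0.754 with x≈1.18210

max x = 1.182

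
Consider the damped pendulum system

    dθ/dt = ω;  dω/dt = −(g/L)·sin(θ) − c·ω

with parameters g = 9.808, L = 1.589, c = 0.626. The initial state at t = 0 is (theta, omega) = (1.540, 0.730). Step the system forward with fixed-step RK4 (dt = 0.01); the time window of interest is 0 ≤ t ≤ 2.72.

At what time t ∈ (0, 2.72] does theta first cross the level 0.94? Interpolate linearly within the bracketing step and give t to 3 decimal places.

t=0.000: state=(1.540, 0.730)
step 1 (dt=0.01): k1=(0.730, -6.626), k2=(0.697, -6.606), k3=(0.697, -6.606), k4=(0.664, -6.586); state += dt/6·(k1+2k2+2k3+k4)
t=0.010: state=(1.547, 0.664)
t=0.020: state=(1.553, 0.598)
t=0.030: state=(1.559, 0.533)
continuing one RK4 step at a time; state shown every 10 steps (Δt=0.1):
t=0.100: state=(1.581, 0.087)
t=0.200: state=(1.559, -0.516)
t=0.300: state=(1.479, -1.082)
t=0.400: state=(1.344, -1.607)
t=0.500: state=(1.159, -2.078)
t=0.590: state=(0.955, -2.434)
next step: t=0.600: state=(0.931, -2.468) — theta has crossed 0.94
linear interpolation between t=0.590 (0.95533) and t=0.600 (0.93082) → t≈0.596

t = 0.596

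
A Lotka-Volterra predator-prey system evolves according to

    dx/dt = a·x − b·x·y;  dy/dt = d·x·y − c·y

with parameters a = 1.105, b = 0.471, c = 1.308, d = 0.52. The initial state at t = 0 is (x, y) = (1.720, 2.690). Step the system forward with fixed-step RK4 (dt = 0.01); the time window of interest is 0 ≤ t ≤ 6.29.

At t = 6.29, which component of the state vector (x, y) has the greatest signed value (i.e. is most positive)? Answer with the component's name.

t=0.000: state=(1.720, 2.690)
step 1 (dt=0.01): k1=(-0.279, -1.113), k2=(-0.274, -1.112), k3=(-0.274, -1.112), k4=(-0.269, -1.112); state += dt/6·(k1+2k2+2k3+k4)
t=0.010: state=(1.717, 2.679)
t=0.020: state=(1.715, 2.668)
t=0.030: state=(1.712, 2.657)
continuing one RK4 step at a time; state shown every 25 steps (Δt=0.25):
t=0.250: state=(1.679, 2.418)
t=0.500: state=(1.690, 2.169)
t=0.750: state=(1.748, 1.955)
t=1.000: state=(1.850, 1.780)
t=1.250: state=(1.994, 1.647)
t=1.500: state=(2.177, 1.557)
t=1.750: state=(2.397, 1.511)
t=2.000: state=(2.646, 1.512)
t=2.250: state=(2.911, 1.564)
t=2.500: state=(3.173, 1.675)
t=2.750: state=(3.401, 1.853)
t=3.000: state=(3.554, 2.102)
t=3.250: state=(3.593, 2.416)
t=3.500: state=(3.491, 2.765)
t=3.750: state=(3.258, 3.095)
t=4.000: state=(2.936, 3.340)
t=4.250: state=(2.591, 3.450)
t=4.500: state=(2.278, 3.412)
t=4.750: state=(2.026, 3.252)
t=5.000: state=(1.846, 3.014)
t=5.250: state=(1.734, 2.740)
t=5.500: state=(1.682, 2.466)
t=5.750: state=(1.684, 2.212)
t=6.000: state=(1.734, 1.991)
t=6.250: state=(1.828, 1.808)
t=6.290: state=(1.847, 1.783)
compare at T: x=1.847, y=1.783

largest component: x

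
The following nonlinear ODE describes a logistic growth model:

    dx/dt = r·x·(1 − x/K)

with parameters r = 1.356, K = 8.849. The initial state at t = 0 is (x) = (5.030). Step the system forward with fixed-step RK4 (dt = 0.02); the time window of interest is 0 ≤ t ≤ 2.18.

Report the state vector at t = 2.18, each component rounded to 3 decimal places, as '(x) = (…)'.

(x) = (8.513)

t=0.000: state=(5.030)
step 1 (dt=0.02): k1=(2.944), k2=(2.938), k3=(2.938), k4=(2.932); state += dt/6·(k1+2k2+2k3+k4)
t=0.020: state=(5.089)
t=0.040: state=(5.147)
t=0.060: state=(5.206)
continuing one RK4 step at a time; state shown every 5 steps (Δt=0.1):
t=0.100: state=(5.321)
t=0.200: state=(5.605)
t=0.300: state=(5.878)
t=0.400: state=(6.139)
t=0.500: state=(6.387)
t=0.600: state=(6.621)
t=0.700: state=(6.839)
t=0.800: state=(7.042)
t=0.900: state=(7.229)
t=1.000: state=(7.401)
t=1.100: state=(7.558)
t=1.200: state=(7.700)
t=1.300: state=(7.829)
t=1.400: state=(7.945)
t=1.500: state=(8.050)
t=1.600: state=(8.143)
t=1.700: state=(8.226)
t=1.800: state=(8.300)
t=1.900: state=(8.366)
t=2.000: state=(8.424)
t=2.100: state=(8.476)
t=2.180: state=(8.513)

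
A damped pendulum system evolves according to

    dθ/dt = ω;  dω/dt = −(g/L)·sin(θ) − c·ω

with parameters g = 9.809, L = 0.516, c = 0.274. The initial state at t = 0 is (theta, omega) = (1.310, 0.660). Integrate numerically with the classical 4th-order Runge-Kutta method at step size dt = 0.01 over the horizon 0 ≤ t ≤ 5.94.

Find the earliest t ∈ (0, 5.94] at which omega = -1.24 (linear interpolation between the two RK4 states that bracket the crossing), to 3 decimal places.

t=0.000: state=(1.310, 0.660)
step 1 (dt=0.01): k1=(0.660, -18.548), k2=(0.567, -18.538), k3=(0.567, -18.536), k4=(0.475, -18.524); state += dt/6·(k1+2k2+2k3+k4)
t=0.010: state=(1.316, 0.475)
t=0.020: state=(1.319, 0.290)
t=0.030: state=(1.321, 0.105)
t=0.100: state=(1.284, -1.171)
next step: t=0.110: state=(1.271, -1.349) — omega has crossed -1.24
linear interpolation between t=0.100 (-1.17055) and t=0.110 (-1.34909) → t≈0.104

t = 0.104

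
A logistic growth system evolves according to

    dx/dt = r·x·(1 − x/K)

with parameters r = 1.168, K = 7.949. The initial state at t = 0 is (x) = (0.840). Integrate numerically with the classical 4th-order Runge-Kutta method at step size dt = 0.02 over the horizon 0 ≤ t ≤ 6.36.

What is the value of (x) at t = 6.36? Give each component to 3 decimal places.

t=0.000: state=(0.840)
step 1 (dt=0.02): k1=(0.877), k2=(0.886), k3=(0.886), k4=(0.894); state += dt/6·(k1+2k2+2k3+k4)
t=0.020: state=(0.858)
t=0.040: state=(0.876)
t=0.060: state=(0.894)
continuing one RK4 step at a time; state shown every 25 steps (Δt=0.5):
t=0.500: state=(1.390)
t=1.000: state=(2.189)
t=1.500: state=(3.221)
t=2.000: state=(4.371)
t=2.500: state=(5.458)
t=3.000: state=(6.336)
t=3.500: state=(6.961)
t=4.000: state=(7.366)
t=4.500: state=(7.613)
t=5.000: state=(7.758)
t=5.500: state=(7.841)
t=6.000: state=(7.889)
t=6.360: state=(7.909)

(x) = (7.909)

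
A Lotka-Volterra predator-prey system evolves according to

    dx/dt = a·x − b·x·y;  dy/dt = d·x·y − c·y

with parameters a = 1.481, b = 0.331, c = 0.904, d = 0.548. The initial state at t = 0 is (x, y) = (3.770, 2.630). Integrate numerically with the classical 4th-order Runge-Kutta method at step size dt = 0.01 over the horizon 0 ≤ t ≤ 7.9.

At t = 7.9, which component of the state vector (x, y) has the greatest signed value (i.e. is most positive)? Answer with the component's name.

largest component: y

t=0.000: state=(3.770, 2.630)
step 1 (dt=0.01): k1=(2.301, 3.056), k2=(2.289, 3.090), k3=(2.289, 3.091), k4=(2.277, 3.125); state += dt/6·(k1+2k2+2k3+k4)
t=0.010: state=(3.793, 2.661)
t=0.020: state=(3.816, 2.693)
t=0.030: state=(3.838, 2.725)
continuing one RK4 step at a time; state shown every 50 steps (Δt=0.5):
t=0.500: state=(4.259, 5.226)
t=1.000: state=(2.718, 8.965)
t=1.500: state=(1.173, 9.476)
t=2.000: state=(0.593, 7.566)
t=2.500: state=(0.424, 5.506)
t=3.000: state=(0.410, 3.918)
t=3.500: state=(0.496, 2.816)
t=4.000: state=(0.695, 2.103)
t=4.500: state=(1.069, 1.696)
t=5.000: state=(1.718, 1.569)
t=5.500: state=(2.739, 1.822)
t=6.000: state=(3.952, 2.910)
t=6.500: state=(4.135, 5.873)
t=7.000: state=(2.388, 9.343)
t=7.500: state=(1.025, 9.239)
t=7.900: state=(0.603, 7.638)
compare at T: x=0.603, y=7.638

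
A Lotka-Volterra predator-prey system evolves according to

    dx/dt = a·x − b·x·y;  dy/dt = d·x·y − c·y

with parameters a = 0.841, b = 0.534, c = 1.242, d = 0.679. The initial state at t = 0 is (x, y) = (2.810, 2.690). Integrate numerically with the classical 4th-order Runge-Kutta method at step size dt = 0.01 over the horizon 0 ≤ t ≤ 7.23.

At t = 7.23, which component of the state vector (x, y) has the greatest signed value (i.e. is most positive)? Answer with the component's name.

largest component: y

t=0.000: state=(2.810, 2.690)
step 1 (dt=0.01): k1=(-1.673, 1.792), k2=(-1.682, 1.782), k3=(-1.682, 1.782), k4=(-1.690, 1.772); state += dt/6·(k1+2k2+2k3+k4)
t=0.010: state=(2.793, 2.708)
t=0.020: state=(2.776, 2.725)
t=0.030: state=(2.759, 2.743)
continuing one RK4 step at a time; state shown every 25 steps (Δt=0.25):
t=0.250: state=(2.358, 3.060)
t=0.500: state=(1.908, 3.219)
t=0.750: state=(1.535, 3.157)
t=1.000: state=(1.260, 2.930)
t=1.250: state=(1.073, 2.615)
t=1.500: state=(0.955, 2.276)
t=1.750: state=(0.890, 1.950)
t=2.000: state=(0.863, 1.658)
t=2.250: state=(0.868, 1.407)
t=2.500: state=(0.901, 1.198)
t=2.750: state=(0.959, 1.028)
t=3.000: state=(1.041, 0.893)
t=3.250: state=(1.149, 0.788)
t=3.500: state=(1.283, 0.710)
t=3.750: state=(1.446, 0.656)
t=4.000: state=(1.638, 0.624)
t=4.250: state=(1.861, 0.616)
t=4.500: state=(2.114, 0.632)
t=4.750: state=(2.391, 0.679)
t=5.000: state=(2.681, 0.765)
t=5.250: state=(2.961, 0.906)
t=5.500: state=(3.194, 1.121)
t=5.750: state=(3.328, 1.432)
t=6.000: state=(3.303, 1.848)
t=6.250: state=(3.084, 2.336)
t=6.500: state=(2.698, 2.802)
t=6.750: state=(2.237, 3.124)
t=7.000: state=(1.802, 3.223)
t=7.230: state=(1.478, 3.126)
compare at T: x=1.478, y=3.126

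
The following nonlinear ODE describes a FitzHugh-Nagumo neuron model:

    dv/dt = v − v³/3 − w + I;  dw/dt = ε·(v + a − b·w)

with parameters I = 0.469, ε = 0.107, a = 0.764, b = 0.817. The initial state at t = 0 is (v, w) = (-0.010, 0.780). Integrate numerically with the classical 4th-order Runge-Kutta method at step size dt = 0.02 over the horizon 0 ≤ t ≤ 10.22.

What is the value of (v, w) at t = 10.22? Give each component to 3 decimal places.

(v, w) = (-1.316, -0.151)

t=0.000: state=(-0.010, 0.780)
step 1 (dt=0.02): k1=(-0.321, 0.012), k2=(-0.324, 0.012), k3=(-0.324, 0.012), k4=(-0.328, 0.012); state += dt/6·(k1+2k2+2k3+k4)
t=0.020: state=(-0.016, 0.780)
t=0.040: state=(-0.023, 0.780)
t=0.060: state=(-0.030, 0.781)
continuing one RK4 step at a time; state shown every 25 steps (Δt=0.5):
t=0.500: state=(-0.219, 0.781)
t=1.000: state=(-0.548, 0.768)
t=1.500: state=(-0.992, 0.735)
t=2.000: state=(-1.412, 0.680)
t=2.500: state=(-1.652, 0.610)
t=3.000: state=(-1.733, 0.535)
t=3.500: state=(-1.739, 0.461)
t=4.000: state=(-1.719, 0.391)
t=4.500: state=(-1.690, 0.325)
t=5.000: state=(-1.657, 0.263)
t=5.500: state=(-1.624, 0.206)
t=6.000: state=(-1.591, 0.153)
t=6.500: state=(-1.557, 0.104)
t=7.000: state=(-1.524, 0.059)
t=7.500: state=(-1.491, 0.018)
t=8.000: state=(-1.459, -0.020)
t=8.500: state=(-1.426, -0.055)
t=9.000: state=(-1.394, -0.087)
t=9.500: state=(-1.362, -0.115)
t=10.000: state=(-1.330, -0.140)
t=10.220: state=(-1.316, -0.151)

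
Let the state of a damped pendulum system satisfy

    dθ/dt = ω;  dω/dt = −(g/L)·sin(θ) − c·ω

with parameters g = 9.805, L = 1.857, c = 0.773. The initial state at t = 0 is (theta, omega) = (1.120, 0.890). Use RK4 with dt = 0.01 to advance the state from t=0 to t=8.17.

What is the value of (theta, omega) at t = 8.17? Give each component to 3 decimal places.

(theta, omega) = (0.019, 0.106)

t=0.000: state=(1.120, 0.890)
step 1 (dt=0.01): k1=(0.890, -5.441), k2=(0.863, -5.430), k3=(0.863, -5.429), k4=(0.836, -5.418); state += dt/6·(k1+2k2+2k3+k4)
t=0.010: state=(1.129, 0.836)
t=0.020: state=(1.137, 0.782)
t=0.030: state=(1.144, 0.728)
continuing one RK4 step at a time; state shown every 50 steps (Δt=0.5):
t=0.500: state=(0.955, -1.368)
t=1.000: state=(0.036, -1.920)
t=1.500: state=(-0.619, -0.520)
t=2.000: state=(-0.489, 0.899)
t=2.500: state=(0.059, 1.045)
t=3.000: state=(0.374, 0.138)
t=3.500: state=(0.228, -0.610)
t=4.000: state=(-0.092, -0.532)
t=4.500: state=(-0.220, 0.040)
t=5.000: state=(-0.092, 0.390)
t=5.500: state=(0.084, 0.247)
t=6.000: state=(0.122, -0.091)
t=6.500: state=(0.028, -0.232)
t=7.000: state=(-0.063, -0.101)
t=7.500: state=(-0.063, 0.087)
t=8.000: state=(-0.001, 0.130)
t=8.170: state=(0.019, 0.106)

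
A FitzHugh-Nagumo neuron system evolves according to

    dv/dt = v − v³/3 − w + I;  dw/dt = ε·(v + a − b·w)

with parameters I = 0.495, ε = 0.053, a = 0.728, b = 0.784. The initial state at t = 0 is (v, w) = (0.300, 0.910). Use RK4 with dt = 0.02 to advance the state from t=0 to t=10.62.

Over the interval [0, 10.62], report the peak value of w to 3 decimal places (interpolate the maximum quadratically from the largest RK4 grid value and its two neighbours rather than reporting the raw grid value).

t=0.000: state=(0.300, 0.910)
step 1 (dt=0.02): k1=(-0.124, 0.017), k2=(-0.125, 0.017), k3=(-0.125, 0.017), k4=(-0.127, 0.017); state += dt/6·(k1+2k2+2k3+k4)
t=0.020: state=(0.297, 0.910)
t=0.040: state=(0.295, 0.911)
t=0.060: state=(0.292, 0.911)
continuing one RK4 step at a time; state shown every 25 steps (Δt=0.5):
t=0.500: state=(0.219, 0.917)
t=1.000: state=(0.084, 0.922)
t=1.500: state=(-0.138, 0.921)
t=2.000: state=(-0.495, 0.913)
t=2.500: state=(-0.993, 0.894)
t=3.000: state=(-1.474, 0.862)
t=3.500: state=(-1.739, 0.821)
t=4.000: state=(-1.827, 0.776)
t=4.500: state=(-1.841, 0.731)
t=5.000: state=(-1.833, 0.687)
t=5.500: state=(-1.817, 0.644)
t=6.000: state=(-1.800, 0.603)
t=6.500: state=(-1.782, 0.562)
t=7.000: state=(-1.764, 0.523)
t=7.500: state=(-1.745, 0.486)
t=8.000: state=(-1.727, 0.449)
t=8.500: state=(-1.709, 0.414)
t=9.000: state=(-1.691, 0.380)
t=9.500: state=(-1.673, 0.347)
t=10.000: state=(-1.655, 0.316)
t=10.500: state=(-1.637, 0.285)
t=10.620: state=(-1.633, 0.278)
largest grid value and its neighbours: w(1.220)=0.92220, w(1.240)=0.92220, w(1.260)=0.92219
parabola through these three points peaks at t≈1.232 with w≈0.92220

max w = 0.922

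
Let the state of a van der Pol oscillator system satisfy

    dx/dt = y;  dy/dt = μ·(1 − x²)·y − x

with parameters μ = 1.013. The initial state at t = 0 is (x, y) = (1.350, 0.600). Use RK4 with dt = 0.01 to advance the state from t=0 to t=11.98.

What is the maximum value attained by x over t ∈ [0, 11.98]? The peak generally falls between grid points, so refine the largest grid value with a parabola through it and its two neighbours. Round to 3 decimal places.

t=0.000: state=(1.350, 0.600)
step 1 (dt=0.01): k1=(0.600, -1.850), k2=(0.591, -1.850), k3=(0.591, -1.850), k4=(0.582, -1.850); state += dt/6·(k1+2k2+2k3+k4)
t=0.010: state=(1.356, 0.582)
t=0.020: state=(1.362, 0.563)
t=0.030: state=(1.367, 0.545)
continuing one RK4 step at a time; state shown every 50 steps (Δt=0.5):
t=0.500: state=(1.437, -0.196)
t=1.000: state=(1.207, -0.693)
t=1.500: state=(0.741, -1.206)
t=2.000: state=(-0.060, -2.068)
t=2.500: state=(-1.249, -2.294)
t=3.000: state=(-1.924, -0.395)
t=3.500: state=(-1.870, 0.428)
t=4.000: state=(-1.579, 0.712)
t=4.500: state=(-1.153, 1.021)
t=5.000: state=(-0.510, 1.628)
t=5.500: state=(0.555, 2.614)
t=6.000: state=(1.731, 1.516)
t=6.500: state=(2.002, -0.134)
t=7.000: state=(1.804, -0.569)
t=7.500: state=(1.461, -0.808)
t=8.000: state=(0.975, -1.177)
t=8.500: state=(0.217, -1.949)
t=9.000: state=(-0.996, -2.662)
t=9.500: state=(-1.921, -0.769)
t=10.000: state=(-1.963, 0.342)
t=10.500: state=(-1.705, 0.647)
t=11.000: state=(-1.321, 0.903)
t=11.500: state=(-0.767, 1.370)
t=11.980: state=(0.086, 2.262)
largest grid value and its neighbours: x(6.420)=2.00701, x(6.430)=2.00701, x(6.440)=2.00681
parabola through these three points peaks at t≈6.425 with x≈2.00703

max x = 2.007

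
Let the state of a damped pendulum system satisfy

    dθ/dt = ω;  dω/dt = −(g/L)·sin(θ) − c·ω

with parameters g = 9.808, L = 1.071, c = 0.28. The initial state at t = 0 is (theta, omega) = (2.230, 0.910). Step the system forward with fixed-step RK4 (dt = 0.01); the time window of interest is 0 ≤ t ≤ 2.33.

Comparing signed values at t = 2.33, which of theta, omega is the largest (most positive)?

largest component: omega

t=0.000: state=(2.230, 0.910)
step 1 (dt=0.01): k1=(0.910, -7.494), k2=(0.873, -7.458), k3=(0.873, -7.459), k4=(0.835, -7.424); state += dt/6·(k1+2k2+2k3+k4)
t=0.010: state=(2.239, 0.835)
t=0.020: state=(2.247, 0.762)
t=0.030: state=(2.254, 0.688)
continuing one RK4 step at a time; state shown every 10 steps (Δt=0.1):
t=0.100: state=(2.285, 0.190)
t=0.200: state=(2.269, -0.499)
t=0.300: state=(2.184, -1.198)
t=0.400: state=(2.028, -1.938)
t=0.500: state=(1.795, -2.732)
t=0.600: state=(1.481, -3.553)
t=0.700: state=(1.086, -4.317)
t=0.800: state=(0.624, -4.875)
t=0.900: state=(0.123, -5.067)
t=1.000: state=(-0.374, -4.813)
t=1.100: state=(-0.826, -4.169)
t=1.200: state=(-1.200, -3.289)
t=1.300: state=(-1.481, -2.320)
t=1.400: state=(-1.664, -1.354)
t=1.500: state=(-1.753, -0.423)
t=1.600: state=(-1.750, 0.475)
t=1.700: state=(-1.658, 1.356)
t=1.800: state=(-1.479, 2.221)
t=1.900: state=(-1.216, 3.039)
t=2.000: state=(-0.876, 3.735)
t=2.100: state=(-0.477, 4.195)
t=2.200: state=(-0.048, 4.312)
t=2.300: state=(0.373, 4.045)
t=2.330: state=(0.492, 3.896)
compare at T: theta=0.492, omega=3.896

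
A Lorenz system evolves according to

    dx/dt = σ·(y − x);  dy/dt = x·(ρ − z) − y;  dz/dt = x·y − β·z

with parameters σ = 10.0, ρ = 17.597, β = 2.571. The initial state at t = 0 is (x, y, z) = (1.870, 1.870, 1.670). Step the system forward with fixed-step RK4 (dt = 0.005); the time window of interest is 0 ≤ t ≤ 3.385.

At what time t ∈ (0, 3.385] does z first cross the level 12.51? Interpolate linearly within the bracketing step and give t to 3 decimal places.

t=0.000: state=(1.870, 1.870, 1.670)
step 1 (dt=0.005): k1=(0.000, 27.913, -0.797), k2=(0.698, 27.847, -0.661), k3=(0.679, 27.875, -0.659), k4=(1.360, 27.834, -0.521); state += dt/6·(k1+2k2+2k3+k4)
t=0.005: state=(1.873, 2.009, 1.667)
t=0.010: state=(1.883, 2.149, 1.665)
t=0.015: state=(1.900, 2.288, 1.664)
continuing one RK4 step at a time; state shown every 40 steps (Δt=0.2):
t=0.200: state=(6.230, 10.693, 4.761)
t=0.280: state=(10.379, 15.798, 12.122)
next step: t=0.285: state=(10.648, 15.989, 12.797) — z has crossed 12.51
linear interpolation between t=0.280 (12.12160) and t=0.285 (12.79712) → t≈0.283

t = 0.283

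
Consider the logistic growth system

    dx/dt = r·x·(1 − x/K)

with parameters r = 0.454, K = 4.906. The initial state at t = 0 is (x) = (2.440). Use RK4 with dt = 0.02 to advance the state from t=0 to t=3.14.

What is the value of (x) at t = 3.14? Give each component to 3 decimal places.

(x) = (3.947)

t=0.000: state=(2.440)
step 1 (dt=0.02): k1=(0.557), k2=(0.557), k3=(0.557), k4=(0.557); state += dt/6·(k1+2k2+2k3+k4)
t=0.020: state=(2.451)
t=0.040: state=(2.462)
t=0.060: state=(2.473)
continuing one RK4 step at a time; state shown every 10 steps (Δt=0.2):
t=0.200: state=(2.551)
t=0.400: state=(2.662)
t=0.600: state=(2.772)
t=0.800: state=(2.881)
t=1.000: state=(2.988)
t=1.200: state=(3.093)
t=1.400: state=(3.196)
t=1.600: state=(3.295)
t=1.800: state=(3.392)
t=2.000: state=(3.485)
t=2.200: state=(3.575)
t=2.400: state=(3.661)
t=2.600: state=(3.744)
t=2.800: state=(3.822)
t=3.000: state=(3.897)
t=3.140: state=(3.947)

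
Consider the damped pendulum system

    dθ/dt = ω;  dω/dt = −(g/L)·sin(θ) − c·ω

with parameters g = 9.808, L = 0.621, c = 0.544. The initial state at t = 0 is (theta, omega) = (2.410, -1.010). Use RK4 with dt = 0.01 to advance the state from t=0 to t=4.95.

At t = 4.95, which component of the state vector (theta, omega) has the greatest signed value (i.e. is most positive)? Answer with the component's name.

largest component: omega

t=0.000: state=(2.410, -1.010)
step 1 (dt=0.01): k1=(-1.010, -10.002), k2=(-1.060, -10.034), k3=(-1.060, -10.037), k4=(-1.110, -10.071); state += dt/6·(k1+2k2+2k3+k4)
t=0.010: state=(2.399, -1.110)
t=0.020: state=(2.388, -1.211)
t=0.030: state=(2.375, -1.313)
continuing one RK4 step at a time; state shown every 20 steps (Δt=0.2):
t=0.200: state=(1.994, -3.245)
t=0.400: state=(1.084, -5.800)
t=0.600: state=(-0.195, -6.398)
t=0.800: state=(-1.244, -3.739)
t=1.000: state=(-1.652, -0.388)
t=1.200: state=(-1.422, 2.637)
t=1.400: state=(-0.642, 4.915)
t=1.600: state=(0.376, 4.753)
t=1.800: state=(1.093, 2.192)
t=2.000: state=(1.226, -0.833)
t=2.200: state=(0.795, -3.320)
t=2.400: state=(0.010, -4.138)
t=2.600: state=(-0.699, -2.633)
t=2.800: state=(-0.973, -0.059)
t=3.000: state=(-0.739, 2.273)
t=3.200: state=(-0.148, 3.339)
t=3.400: state=(0.463, 2.474)
t=3.600: state=(0.761, 0.415)
t=3.800: state=(0.632, -1.620)
t=4.000: state=(0.180, -2.660)
t=4.200: state=(-0.325, -2.131)
t=4.400: state=(-0.598, -0.503)
t=4.600: state=(-0.521, 1.208)
t=4.800: state=(-0.169, 2.124)
t=4.950: state=(0.148, 1.972)
compare at T: theta=0.148, omega=1.972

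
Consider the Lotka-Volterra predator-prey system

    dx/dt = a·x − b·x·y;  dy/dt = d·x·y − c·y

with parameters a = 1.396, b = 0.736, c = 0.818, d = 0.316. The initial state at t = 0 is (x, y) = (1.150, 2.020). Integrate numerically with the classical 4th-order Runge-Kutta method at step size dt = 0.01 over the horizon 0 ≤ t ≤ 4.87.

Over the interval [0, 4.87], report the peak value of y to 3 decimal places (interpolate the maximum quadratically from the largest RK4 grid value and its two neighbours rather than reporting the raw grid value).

t=0.000: state=(1.150, 2.020)
step 1 (dt=0.01): k1=(-0.104, -0.918), k2=(-0.100, -0.917), k3=(-0.100, -0.917), k4=(-0.096, -0.915); state += dt/6·(k1+2k2+2k3+k4)
t=0.010: state=(1.149, 2.011)
t=0.020: state=(1.148, 2.002)
t=0.030: state=(1.147, 1.993)
continuing one RK4 step at a time; state shown every 20 steps (Δt=0.2):
t=0.200: state=(1.144, 1.844)
t=0.400: state=(1.167, 1.684)
t=0.600: state=(1.217, 1.541)
t=0.800: state=(1.295, 1.417)
t=1.000: state=(1.401, 1.310)
t=1.200: state=(1.538, 1.220)
t=1.400: state=(1.708, 1.148)
t=1.600: state=(1.915, 1.092)
t=1.800: state=(2.163, 1.055)
t=2.000: state=(2.452, 1.036)
t=2.200: state=(2.784, 1.038)
t=2.400: state=(3.154, 1.063)
t=2.600: state=(3.553, 1.115)
t=2.800: state=(3.963, 1.201)
t=3.000: state=(4.353, 1.326)
t=3.200: state=(4.677, 1.499)
t=3.400: state=(4.881, 1.723)
t=3.600: state=(4.911, 1.995)
t=3.800: state=(4.734, 2.300)
t=4.000: state=(4.361, 2.606)
t=4.200: state=(3.850, 2.870)
t=4.400: state=(3.288, 3.053)
t=4.600: state=(2.753, 3.137)
t=4.800: state=(2.293, 3.122)
t=4.870: state=(2.154, 3.097)
largest grid value and its neighbours: y(4.660)=3.14194, y(4.670)=3.14199, y(4.680)=3.14180
parabola through these three points peaks at t≈4.667 with y≈3.14200

max y = 3.142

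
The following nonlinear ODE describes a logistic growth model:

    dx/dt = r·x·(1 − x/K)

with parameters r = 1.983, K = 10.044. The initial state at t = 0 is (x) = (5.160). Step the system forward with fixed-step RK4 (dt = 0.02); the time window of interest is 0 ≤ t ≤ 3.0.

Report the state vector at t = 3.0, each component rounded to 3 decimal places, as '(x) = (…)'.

(x) = (10.019)

t=0.000: state=(5.160)
step 1 (dt=0.02): k1=(4.976), k2=(4.972), k3=(4.972), k4=(4.968); state += dt/6·(k1+2k2+2k3+k4)
t=0.020: state=(5.259)
t=0.040: state=(5.359)
t=0.060: state=(5.458)
continuing one RK4 step at a time; state shown every 5 steps (Δt=0.1):
t=0.100: state=(5.655)
t=0.200: state=(6.137)
t=0.300: state=(6.599)
t=0.400: state=(7.033)
t=0.500: state=(7.434)
t=0.600: state=(7.798)
t=0.700: state=(8.125)
t=0.800: state=(8.414)
t=0.900: state=(8.667)
t=1.000: state=(8.886)
t=1.100: state=(9.074)
t=1.200: state=(9.235)
t=1.300: state=(9.371)
t=1.400: state=(9.485)
t=1.500: state=(9.581)
t=1.600: state=(9.661)
t=1.700: state=(9.728)
t=1.800: state=(9.783)
t=1.900: state=(9.829)
t=2.000: state=(9.867)
t=2.100: state=(9.898)
t=2.200: state=(9.924)
t=2.300: state=(9.946)
t=2.400: state=(9.963)
t=2.500: state=(9.978)
t=2.600: state=(9.989)
t=2.700: state=(9.999)
t=2.800: state=(10.007)
t=2.900: state=(10.014)
t=3.000: state=(10.019)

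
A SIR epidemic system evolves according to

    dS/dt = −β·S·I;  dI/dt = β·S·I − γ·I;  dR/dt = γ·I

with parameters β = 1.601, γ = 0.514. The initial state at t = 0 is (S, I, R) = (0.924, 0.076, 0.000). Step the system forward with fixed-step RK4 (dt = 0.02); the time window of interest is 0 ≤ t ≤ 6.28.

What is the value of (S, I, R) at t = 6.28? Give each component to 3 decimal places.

(S, I, R) = (0.083, 0.143, 0.774)

t=0.000: state=(0.924, 0.076, 0.000)
step 1 (dt=0.02): k1=(-0.112, 0.073, 0.039), k2=(-0.113, 0.074, 0.039), k3=(-0.113, 0.074, 0.039), k4=(-0.114, 0.075, 0.040); state += dt/6·(k1+2k2+2k3+k4)
t=0.020: state=(0.922, 0.077, 0.001)
t=0.040: state=(0.919, 0.079, 0.002)
t=0.060: state=(0.917, 0.081, 0.002)
continuing one RK4 step at a time; state shown every 25 steps (Δt=0.5):
t=0.500: state=(0.855, 0.120, 0.025)
t=1.000: state=(0.760, 0.177, 0.063)
t=1.500: state=(0.643, 0.241, 0.117)
t=2.000: state=(0.518, 0.296, 0.186)
t=2.500: state=(0.402, 0.331, 0.267)
t=3.000: state=(0.307, 0.339, 0.354)
t=3.500: state=(0.235, 0.325, 0.440)
t=4.000: state=(0.183, 0.297, 0.520)
t=4.500: state=(0.146, 0.262, 0.592)
t=5.000: state=(0.120, 0.225, 0.654)
t=5.500: state=(0.102, 0.190, 0.708)
t=6.000: state=(0.089, 0.159, 0.752)
t=6.280: state=(0.083, 0.143, 0.774)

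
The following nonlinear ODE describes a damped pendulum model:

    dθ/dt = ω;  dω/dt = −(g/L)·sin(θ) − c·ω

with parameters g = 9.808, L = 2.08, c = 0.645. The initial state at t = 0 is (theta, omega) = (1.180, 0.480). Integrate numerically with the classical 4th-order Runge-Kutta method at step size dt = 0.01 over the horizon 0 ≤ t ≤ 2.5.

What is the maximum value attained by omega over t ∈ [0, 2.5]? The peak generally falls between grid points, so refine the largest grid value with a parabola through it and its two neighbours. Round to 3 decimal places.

max omega = 1.216

t=0.000: state=(1.180, 0.480)
step 1 (dt=0.01): k1=(0.480, -4.669), k2=(0.457, -4.659), k3=(0.457, -4.659), k4=(0.433, -4.648); state += dt/6·(k1+2k2+2k3+k4)
t=0.010: state=(1.185, 0.433)
t=0.020: state=(1.189, 0.387)
t=0.030: state=(1.192, 0.341)
continuing one RK4 step at a time; state shown every 10 steps (Δt=0.1):
t=0.100: state=(1.205, 0.025)
t=0.200: state=(1.186, -0.402)
t=0.300: state=(1.126, -0.795)
t=0.400: state=(1.028, -1.148)
t=0.500: state=(0.898, -1.451)
t=0.600: state=(0.740, -1.694)
t=0.700: state=(0.561, -1.865)
t=0.800: state=(0.370, -1.953)
t=0.900: state=(0.174, -1.953)
t=1.000: state=(-0.018, -1.866)
t=1.100: state=(-0.197, -1.699)
t=1.200: state=(-0.356, -1.467)
t=1.300: state=(-0.489, -1.187)
t=1.400: state=(-0.592, -0.877)
t=1.500: state=(-0.664, -0.553)
t=1.600: state=(-0.703, -0.229)
t=1.700: state=(-0.710, 0.082)
t=1.800: state=(-0.687, 0.372)
t=1.900: state=(-0.637, 0.630)
t=2.000: state=(-0.562, 0.848)
t=2.100: state=(-0.468, 1.021)
t=2.200: state=(-0.360, 1.141)
t=2.300: state=(-0.242, 1.205)
t=2.400: state=(-0.121, 1.212)
t=2.500: state=(-0.002, 1.164)
largest grid value and its neighbours: omega(2.350)=1.21548, omega(2.360)=1.21587, omega(2.370)=1.21570
parabola through these three points peaks at t≈2.362 with omega≈1.21588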